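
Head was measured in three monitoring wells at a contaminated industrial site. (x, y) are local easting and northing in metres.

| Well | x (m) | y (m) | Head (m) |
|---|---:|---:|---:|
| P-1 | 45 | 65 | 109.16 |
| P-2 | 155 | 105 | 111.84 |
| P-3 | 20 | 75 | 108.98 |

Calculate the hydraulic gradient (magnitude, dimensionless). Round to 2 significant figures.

Differences from P-1: to P-2 (Δx, Δy, Δh) = (110, 40, +2.68); to P-3 = (-25, 10, -0.18).
Determinant of the coordinate differences = 110·10 − (-25)·40 = 2100.
∂h/∂x = [(+2.68)·10 − (-0.18)·40] / 2100 = +0.01619
∂h/∂y = [110·(-0.18) − (-25)·(+2.68)] / 2100 = +0.02248
|∇h| = √(0.01619² + 0.02248²) = 0.0277

0.028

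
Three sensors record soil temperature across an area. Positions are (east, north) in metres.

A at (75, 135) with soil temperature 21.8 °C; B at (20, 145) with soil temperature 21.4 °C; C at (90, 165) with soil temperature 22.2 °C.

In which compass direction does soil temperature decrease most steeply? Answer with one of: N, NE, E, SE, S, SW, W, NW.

SW

Taking A as reference: B−A = (-55, 10, -0.4); C−A = (15, 30, +0.4).
Solve a·Δx + b·Δy = ΔT: det = (-55)·30 − 15·10 = -1800.
∂T/∂x = [(-0.4)·30 − (+0.4)·10] / -1800 = +0.008889
∂T/∂y = [(-55)·(+0.4) − 15·(-0.4)] / -1800 = +0.008889
Steepest decrease is along −∇f = (-0.008889 E, -0.008889 N) → southwest.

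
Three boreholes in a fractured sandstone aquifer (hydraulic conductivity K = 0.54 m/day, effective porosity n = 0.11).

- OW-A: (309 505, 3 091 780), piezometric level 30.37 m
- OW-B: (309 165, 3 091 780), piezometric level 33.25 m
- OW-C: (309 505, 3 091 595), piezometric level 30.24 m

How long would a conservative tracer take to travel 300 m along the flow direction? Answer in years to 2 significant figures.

20 years

∂h/∂x = (33.25 − 30.37) / (309165 − 309505) = -0.008471
∂h/∂y = (30.24 − 30.37) / (3091595 − 3091780) = +0.0007027
|∇h| = √(-0.008471² + 0.0007027²) = 0.0085
Seepage velocity v = K·i/n = 0.54 × 0.0085 / 0.11 = 0.04173 m/day.
t = 300 / 0.04173 = 7189 days = 19.7 years.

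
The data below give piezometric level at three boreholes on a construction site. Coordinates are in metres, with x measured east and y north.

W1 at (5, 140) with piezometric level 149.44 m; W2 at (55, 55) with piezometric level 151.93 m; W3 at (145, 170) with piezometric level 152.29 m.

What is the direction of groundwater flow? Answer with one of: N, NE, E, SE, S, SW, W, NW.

NW

Three-point gradient (reference W1): Δ to W2 = (50, -85, +2.49), Δ to W3 = (140, 30, +2.85).
∂h/∂x = +0.02365, ∂h/∂y = -0.01538 (det = 13400).
Flow = −∇h = (-0.02365 east, +0.01538 north), which points northwest.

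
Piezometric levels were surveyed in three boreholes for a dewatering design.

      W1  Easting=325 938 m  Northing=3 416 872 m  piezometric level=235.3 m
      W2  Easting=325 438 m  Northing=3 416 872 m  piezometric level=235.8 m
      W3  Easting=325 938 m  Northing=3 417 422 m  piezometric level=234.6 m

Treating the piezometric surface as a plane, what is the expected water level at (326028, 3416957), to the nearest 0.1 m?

235.1 m

∂h/∂x = (235.8 − 235.3) / (325438 − 325938) = -0.001000
∂h/∂y = (234.6 − 235.3) / (3417422 − 3416872) = -0.001273
h(326028, 3416957) = 235.3 + (-0.001000)·(90) + (-0.001273)·(85) = 235.3 -0.090 -0.108 = 235.102 m.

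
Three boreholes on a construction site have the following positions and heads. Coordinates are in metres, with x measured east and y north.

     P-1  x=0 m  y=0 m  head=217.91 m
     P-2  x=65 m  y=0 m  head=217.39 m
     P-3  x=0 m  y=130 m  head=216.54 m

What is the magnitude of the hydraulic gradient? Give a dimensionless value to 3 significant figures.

∂h/∂x = (217.39 − 217.91) / (65 − 0) = -0.008000
∂h/∂y = (216.54 − 217.91) / (130 − 0) = -0.01054
|∇h| = √(-0.008000² + -0.01054²) = 0.01323

0.0132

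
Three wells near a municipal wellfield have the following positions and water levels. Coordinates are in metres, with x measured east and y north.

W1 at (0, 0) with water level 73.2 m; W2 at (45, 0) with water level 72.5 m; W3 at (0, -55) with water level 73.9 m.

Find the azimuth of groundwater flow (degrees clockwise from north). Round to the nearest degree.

051°

∂h/∂x = (72.5 − 73.2) / (45 − 0) = -0.01556
∂h/∂y = (73.9 − 73.2) / (-55 − 0) = -0.01273
Flow direction (−∇h) has components (+0.01556 E, +0.01273 N).
Azimuth = atan2(E, N) = atan2(+0.01556, +0.01273) = 50.7° ≈ 051°.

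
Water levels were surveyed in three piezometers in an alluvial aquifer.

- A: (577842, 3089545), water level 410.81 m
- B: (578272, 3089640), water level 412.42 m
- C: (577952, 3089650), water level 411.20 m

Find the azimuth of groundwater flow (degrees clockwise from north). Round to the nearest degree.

274°

With h = a·x + b·y + c and A as origin, the differences give:
  430·a + 95·b = +1.61
  110·a + 105·b = +0.39
Eliminate b (×105 and ×95, subtract): 34700·a = 132.000 → a = ∂h/∂x = +0.003804
Back-substitute: b = ∂h/∂y = -0.0002709.
Flow direction (−∇h) has components (-0.003804 E, +0.0002709 N).
Azimuth = atan2(E, N) = atan2(-0.003804, +0.0002709) = 274.1° ≈ 274°.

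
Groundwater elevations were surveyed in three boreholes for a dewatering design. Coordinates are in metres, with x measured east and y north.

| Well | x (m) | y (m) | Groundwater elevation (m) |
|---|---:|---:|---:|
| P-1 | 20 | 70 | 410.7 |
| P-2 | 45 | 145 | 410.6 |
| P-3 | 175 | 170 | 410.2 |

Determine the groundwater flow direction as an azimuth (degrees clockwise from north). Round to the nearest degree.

Differences from P-1: to P-2 (Δx, Δy, Δh) = (25, 75, -0.1); to P-3 = (155, 100, -0.5).
Determinant of the coordinate differences = 25·100 − 155·75 = -9125.
∂h/∂x = [(-0.1)·100 − (-0.5)·75] / -9125 = -0.003014
∂h/∂y = [25·(-0.5) − 155·(-0.1)] / -9125 = -0.0003288
Flow direction (−∇h) has components (+0.003014 E, +0.0003288 N).
Azimuth = atan2(E, N) = atan2(+0.003014, +0.0003288) = 83.8° ≈ 084°.

084°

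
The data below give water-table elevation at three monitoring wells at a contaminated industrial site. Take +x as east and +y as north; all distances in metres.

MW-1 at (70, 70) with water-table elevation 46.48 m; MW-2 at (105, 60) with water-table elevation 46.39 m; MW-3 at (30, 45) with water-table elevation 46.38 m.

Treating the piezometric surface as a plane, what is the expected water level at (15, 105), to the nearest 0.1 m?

46.7 m

With h = a·x + b·y + c and MW-1 as origin, the differences give:
  35·a + (-10)·b = -0.09
  (-40)·a + (-25)·b = -0.10
Eliminate b (×(-25) and ×(-10), subtract): -1275·a = 1.250 → a = ∂h/∂x = -0.0009804
Back-substitute: b = ∂h/∂y = +0.005569.
h(15, 105) = 46.48 + (-0.0009804)·(-55) + (+0.005569)·(35) = 46.48 +0.054 +0.195 = 46.729 m.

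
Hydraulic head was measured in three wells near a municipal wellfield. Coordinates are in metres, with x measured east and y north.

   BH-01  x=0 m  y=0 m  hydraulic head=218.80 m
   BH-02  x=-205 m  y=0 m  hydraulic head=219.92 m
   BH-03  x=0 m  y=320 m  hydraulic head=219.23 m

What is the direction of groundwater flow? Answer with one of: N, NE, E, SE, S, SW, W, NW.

E

∂h/∂x = (219.92 − 218.80) / (-205 − 0) = -0.005463
∂h/∂y = (219.23 − 218.80) / (320 − 0) = +0.001344
Flow = −∇h = (+0.005463 east, -0.001344 north), which points east.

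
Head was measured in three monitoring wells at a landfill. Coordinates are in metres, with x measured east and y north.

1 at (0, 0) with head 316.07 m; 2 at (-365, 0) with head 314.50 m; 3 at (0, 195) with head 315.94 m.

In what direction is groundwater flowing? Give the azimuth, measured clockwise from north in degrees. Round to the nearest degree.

279°

∂h/∂x = (314.50 − 316.07) / (-365 − 0) = +0.004301
∂h/∂y = (315.94 − 316.07) / (195 − 0) = -0.0006667
Flow direction (−∇h) has components (-0.004301 E, +0.0006667 N).
Azimuth = atan2(E, N) = atan2(-0.004301, +0.0006667) = 278.8° ≈ 279°.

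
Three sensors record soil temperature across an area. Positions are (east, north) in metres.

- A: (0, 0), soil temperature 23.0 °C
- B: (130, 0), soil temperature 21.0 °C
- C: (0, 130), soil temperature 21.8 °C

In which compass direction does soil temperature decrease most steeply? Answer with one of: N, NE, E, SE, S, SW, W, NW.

NE

∂T/∂x = (21.0 − 23.0) / (130 − 0) = -0.01538
∂T/∂y = (21.8 − 23.0) / (130 − 0) = -0.009231
Steepest decrease is along −∇f = (+0.01538 E, +0.009231 N) → northeast.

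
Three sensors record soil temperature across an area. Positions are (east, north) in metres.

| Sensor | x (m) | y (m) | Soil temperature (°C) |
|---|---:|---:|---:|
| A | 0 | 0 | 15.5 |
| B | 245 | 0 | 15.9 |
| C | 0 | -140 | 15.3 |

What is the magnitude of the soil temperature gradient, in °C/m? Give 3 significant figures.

0.00217 °C/m

∂T/∂x = (15.9 − 15.5) / (245 − 0) = +0.001633
∂T/∂y = (15.3 − 15.5) / (-140 − 0) = +0.001429
|∇f| = √(0.001633² + 0.001429²) = 0.00217 °C/m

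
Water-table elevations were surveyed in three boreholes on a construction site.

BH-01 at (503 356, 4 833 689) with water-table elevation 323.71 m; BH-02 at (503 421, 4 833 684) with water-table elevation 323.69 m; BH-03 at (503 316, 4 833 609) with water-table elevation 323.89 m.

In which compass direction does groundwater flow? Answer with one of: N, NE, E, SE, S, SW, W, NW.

Differences from BH-01: to BH-02 (Δx, Δy, Δh) = (65, -5, -0.02); to BH-03 = (-40, -80, +0.18).
Solve a·Δx + b·Δy = Δh: det = 65·(-80) − (-40)·(-5) = -5400.
∂h/∂x = [(-0.02)·(-80) − (+0.18)·(-5)] / -5400 = -0.0004630
∂h/∂y = [65·(+0.18) − (-40)·(-0.02)] / -5400 = -0.002019
Flow = −∇h = (+0.0004630 east, +0.002019 north), which points north.

N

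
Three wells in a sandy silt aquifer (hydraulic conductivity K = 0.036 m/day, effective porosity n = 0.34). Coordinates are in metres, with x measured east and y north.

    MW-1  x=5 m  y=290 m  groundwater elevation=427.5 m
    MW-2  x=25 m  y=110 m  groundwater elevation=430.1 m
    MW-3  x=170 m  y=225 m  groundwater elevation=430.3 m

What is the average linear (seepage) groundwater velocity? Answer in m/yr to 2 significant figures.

0.68 m/yr

With h = a·x + b·y + c and MW-1 as origin, the differences give:
  20·a + (-180)·b = +2.6
  165·a + (-65)·b = +2.8
Eliminate b (×(-65) and ×(-180), subtract): 28400·a = 335.00 → a = ∂h/∂x = +0.01180
Back-substitute: b = ∂h/∂y = -0.01313.
|∇h| = √(0.01180² + -0.01313²) = 0.01765
Seepage velocity v = K·i/n = 0.036 × 0.01765 / 0.34 = 0.001869 m/day = 0.6827 m/yr.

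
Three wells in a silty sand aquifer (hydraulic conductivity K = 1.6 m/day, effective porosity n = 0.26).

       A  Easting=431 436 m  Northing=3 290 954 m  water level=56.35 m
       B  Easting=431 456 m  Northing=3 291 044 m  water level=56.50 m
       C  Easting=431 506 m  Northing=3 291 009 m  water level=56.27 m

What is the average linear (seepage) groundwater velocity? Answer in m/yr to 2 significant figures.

8.5 m/yr

With h = a·x + b·y + c and A as origin, the differences give:
  20·a + 90·b = +0.15
  70·a + 55·b = -0.08
Eliminate b (×55 and ×90, subtract): -5200·a = 15.450 → a = ∂h/∂x = -0.002971
Back-substitute: b = ∂h/∂y = +0.002327.
|∇h| = √(-0.002971² + 0.002327²) = 0.003774
Seepage velocity v = K·i/n = 1.6 × 0.003774 / 0.26 = 0.02322 m/day = 8.481 m/yr.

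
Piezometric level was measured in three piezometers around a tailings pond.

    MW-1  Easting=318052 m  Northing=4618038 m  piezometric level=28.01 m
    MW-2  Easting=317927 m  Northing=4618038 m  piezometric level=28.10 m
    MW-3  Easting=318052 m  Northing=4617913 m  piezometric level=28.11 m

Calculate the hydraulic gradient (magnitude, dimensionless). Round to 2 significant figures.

0.0011

∂h/∂x = (28.10 − 28.01) / (317927 − 318052) = -0.0007200
∂h/∂y = (28.11 − 28.01) / (4617913 − 4618038) = -0.0008000
|∇h| = √(-0.0007200² + -0.0008000²) = 0.001076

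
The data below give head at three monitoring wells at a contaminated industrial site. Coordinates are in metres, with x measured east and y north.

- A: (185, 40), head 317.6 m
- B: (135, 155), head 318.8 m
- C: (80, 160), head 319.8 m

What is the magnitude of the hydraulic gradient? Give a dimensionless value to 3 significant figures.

0.0181

Three-point gradient (reference A): Δ to B = (-50, 115, +1.2), Δ to C = (-105, 120, +2.2).
∂h/∂x = -0.01794, ∂h/∂y = +0.002634 (det = 6075).
|∇h| = √(-0.01794² + 0.002634²) = 0.01813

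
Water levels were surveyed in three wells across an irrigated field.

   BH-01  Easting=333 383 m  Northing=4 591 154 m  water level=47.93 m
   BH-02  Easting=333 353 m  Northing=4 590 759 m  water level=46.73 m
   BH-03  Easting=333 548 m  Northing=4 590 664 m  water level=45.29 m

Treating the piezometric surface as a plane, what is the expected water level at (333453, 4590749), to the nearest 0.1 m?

With h = a·x + b·y + c and BH-01 as origin, the differences give:
  (-30)·a + (-395)·b = -1.20
  165·a + (-490)·b = -2.64
Eliminate b (×(-490) and ×(-395), subtract): 79875·a = -454.800 → a = ∂h/∂x = -0.005694
Back-substitute: b = ∂h/∂y = +0.003470.
h(333453, 4590749) = 47.93 + (-0.005694)·(70) + (+0.003470)·(-405) = 47.93 -0.399 -1.406 = 46.126 m.

46.1 m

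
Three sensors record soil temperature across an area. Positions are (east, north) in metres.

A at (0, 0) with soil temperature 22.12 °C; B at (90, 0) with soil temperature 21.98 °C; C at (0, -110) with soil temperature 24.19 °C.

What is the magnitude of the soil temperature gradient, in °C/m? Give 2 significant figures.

∂T/∂x = (21.98 − 22.12) / (90 − 0) = -0.001556
∂T/∂y = (24.19 − 22.12) / (-110 − 0) = -0.01882
|∇f| = √(-0.001556² + -0.01882²) = 0.01888 °C/m

0.019 °C/m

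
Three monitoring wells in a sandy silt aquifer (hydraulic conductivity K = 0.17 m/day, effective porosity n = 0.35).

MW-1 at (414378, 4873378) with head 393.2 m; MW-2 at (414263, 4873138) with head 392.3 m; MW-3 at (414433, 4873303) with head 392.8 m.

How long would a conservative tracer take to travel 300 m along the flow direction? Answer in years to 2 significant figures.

With h = a·x + b·y + c and MW-1 as origin, the differences give:
  (-115)·a + (-240)·b = -0.9
  55·a + (-75)·b = -0.4
Eliminate b (×(-75) and ×(-240), subtract): 21825·a = -28.50 → a = ∂h/∂x = -0.001306
Back-substitute: b = ∂h/∂y = +0.004376.
|∇h| = √(-0.001306² + 0.004376²) = 0.004567
Seepage velocity v = K·i/n = 0.17 × 0.004567 / 0.35 = 0.002218 m/day.
t = 300 / 0.002218 = 1.353e+05 days = 370 years.

370 years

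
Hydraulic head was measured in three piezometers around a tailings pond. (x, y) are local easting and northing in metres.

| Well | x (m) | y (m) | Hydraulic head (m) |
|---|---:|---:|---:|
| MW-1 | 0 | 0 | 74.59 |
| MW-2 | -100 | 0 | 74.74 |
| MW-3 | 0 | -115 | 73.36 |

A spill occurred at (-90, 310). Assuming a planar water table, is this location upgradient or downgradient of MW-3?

upgradient

∂h/∂x = (74.74 − 74.59) / (-100 − 0) = -0.001500
∂h/∂y = (73.36 − 74.59) / (-115 − 0) = +0.01070
Head at (-90, 310) = 74.59 + (-0.001500)·(-90) + (+0.01070)·(310) = 78.04 m.
That is higher than the 73.36 m at MW-3, so the point is upgradient.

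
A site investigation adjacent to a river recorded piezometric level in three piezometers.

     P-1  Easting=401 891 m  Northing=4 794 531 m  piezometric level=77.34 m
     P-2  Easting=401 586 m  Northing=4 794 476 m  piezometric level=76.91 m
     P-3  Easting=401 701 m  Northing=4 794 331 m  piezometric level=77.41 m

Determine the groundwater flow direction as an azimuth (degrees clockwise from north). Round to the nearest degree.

Taking P-1 as reference: P-2−P-1 = (-305, -55, -0.43); P-3−P-1 = (-190, -200, +0.07).
Determinant of the coordinate differences = (-305)·(-200) − (-190)·(-55) = 50550.
∂h/∂x = [(-0.43)·(-200) − (+0.07)·(-55)] / 50550 = +0.001777
∂h/∂y = [(-305)·(+0.07) − (-190)·(-0.43)] / 50550 = -0.002039
Flow direction (−∇h) has components (-0.001777 E, +0.002039 N).
Azimuth = atan2(E, N) = atan2(-0.001777, +0.002039) = 318.9° ≈ 319°.

319°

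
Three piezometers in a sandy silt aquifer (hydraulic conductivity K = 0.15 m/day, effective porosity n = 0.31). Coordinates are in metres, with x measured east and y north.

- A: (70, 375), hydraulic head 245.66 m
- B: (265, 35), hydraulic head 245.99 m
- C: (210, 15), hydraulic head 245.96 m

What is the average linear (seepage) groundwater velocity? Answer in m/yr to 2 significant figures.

0.16 m/yr

Differences from A: to B (Δx, Δy, Δh) = (195, -340, +0.33); to C = (140, -360, +0.30).
Determinant of the coordinate differences = 195·(-360) − 140·(-340) = -22600.
∂h/∂x = [(+0.33)·(-360) − (+0.30)·(-340)] / -22600 = +0.0007434
∂h/∂y = [195·(+0.30) − 140·(+0.33)] / -22600 = -0.0005442
|∇h| = √(0.0007434² + -0.0005442²) = 0.0009213
Seepage velocity v = K·i/n = 0.15 × 0.0009213 / 0.31 = 0.0004458 m/day = 0.1628 m/yr.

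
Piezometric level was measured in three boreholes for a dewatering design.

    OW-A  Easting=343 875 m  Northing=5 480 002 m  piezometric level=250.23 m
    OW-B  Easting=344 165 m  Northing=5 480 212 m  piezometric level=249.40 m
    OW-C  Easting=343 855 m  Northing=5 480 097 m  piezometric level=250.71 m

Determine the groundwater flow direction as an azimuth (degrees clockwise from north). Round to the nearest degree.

124°

With h = a·x + b·y + c and OW-A as origin, the differences give:
  290·a + 210·b = -0.83
  (-20)·a + 95·b = +0.48
Eliminate b (×95 and ×210, subtract): 31750·a = -179.650 → a = ∂h/∂x = -0.005658
Back-substitute: b = ∂h/∂y = +0.003861.
Flow direction (−∇h) has components (+0.005658 E, -0.003861 N).
Azimuth = atan2(E, N) = atan2(+0.005658, -0.003861) = 124.3° ≈ 124°.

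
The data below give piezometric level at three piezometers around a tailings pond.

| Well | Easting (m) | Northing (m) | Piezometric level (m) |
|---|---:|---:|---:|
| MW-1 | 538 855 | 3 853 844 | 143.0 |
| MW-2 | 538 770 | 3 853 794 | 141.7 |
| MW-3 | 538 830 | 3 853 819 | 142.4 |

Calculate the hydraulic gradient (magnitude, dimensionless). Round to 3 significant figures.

0.0213

With h = a·x + b·y + c and MW-1 as origin, the differences give:
  (-85)·a + (-50)·b = -1.3
  (-25)·a + (-25)·b = -0.6
Eliminate b (×(-25) and ×(-50), subtract): 875·a = 2.50 → a = ∂h/∂x = +0.002857
Back-substitute: b = ∂h/∂y = +0.02114.
|∇h| = √(0.002857² + 0.02114²) = 0.02133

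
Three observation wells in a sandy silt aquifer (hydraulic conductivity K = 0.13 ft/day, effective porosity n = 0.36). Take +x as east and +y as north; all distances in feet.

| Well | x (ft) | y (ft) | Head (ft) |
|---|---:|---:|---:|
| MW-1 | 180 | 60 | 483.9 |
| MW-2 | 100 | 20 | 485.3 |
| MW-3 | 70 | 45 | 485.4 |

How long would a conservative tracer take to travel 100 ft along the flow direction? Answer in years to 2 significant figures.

47 years

With h = a·x + b·y + c and MW-1 as origin, the differences give:
  (-80)·a + (-40)·b = +1.4
  (-110)·a + (-15)·b = +1.5
Eliminate b (×(-15) and ×(-40), subtract): -3200·a = 39.00 → a = ∂h/∂x = -0.01219
Back-substitute: b = ∂h/∂y = -0.01063.
|∇h| = √(-0.01219² + -0.01063²) = 0.01617
Seepage velocity v = K·i/n = 0.13 × 0.01617 / 0.36 = 0.005839 ft/day.
t = 100 / 0.005839 = 1.713e+04 days = 46.9 years.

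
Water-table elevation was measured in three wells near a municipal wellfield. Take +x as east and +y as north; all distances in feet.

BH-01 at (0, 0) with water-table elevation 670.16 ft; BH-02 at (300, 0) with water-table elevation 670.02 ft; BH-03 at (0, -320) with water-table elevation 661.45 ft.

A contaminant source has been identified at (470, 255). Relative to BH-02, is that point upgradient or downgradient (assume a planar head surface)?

∂h/∂x = (670.02 − 670.16) / (300 − 0) = -0.0004667
∂h/∂y = (661.45 − 670.16) / (-320 − 0) = +0.02722
Head at (470, 255) = 670.16 + (-0.0004667)·(470) + (+0.02722)·(255) = 676.88 ft.
That is higher than the 670.02 ft at BH-02, so the point is upgradient.

upgradient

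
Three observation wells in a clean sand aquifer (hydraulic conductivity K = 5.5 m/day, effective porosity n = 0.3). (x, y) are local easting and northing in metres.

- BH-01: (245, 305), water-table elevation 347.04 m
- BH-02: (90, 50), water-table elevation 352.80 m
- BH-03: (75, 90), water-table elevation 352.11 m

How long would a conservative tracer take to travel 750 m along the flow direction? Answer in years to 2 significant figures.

Differences from BH-01: to BH-02 (Δx, Δy, Δh) = (-155, -255, +5.76); to BH-03 = (-170, -215, +5.07).
Solve a·Δx + b·Δy = Δh: det = (-155)·(-215) − (-170)·(-255) = -10025.
∂h/∂x = [(+5.76)·(-215) − (+5.07)·(-255)] / -10025 = -0.005431
∂h/∂y = [(-155)·(+5.07) − (-170)·(+5.76)] / -10025 = -0.01929
|∇h| = √(-0.005431² + -0.01929²) = 0.02004
Seepage velocity v = K·i/n = 5.5 × 0.02004 / 0.3 = 0.3674 m/day.
t = 750 / 0.3674 = 2041 days = 5.59 years.

5.6 years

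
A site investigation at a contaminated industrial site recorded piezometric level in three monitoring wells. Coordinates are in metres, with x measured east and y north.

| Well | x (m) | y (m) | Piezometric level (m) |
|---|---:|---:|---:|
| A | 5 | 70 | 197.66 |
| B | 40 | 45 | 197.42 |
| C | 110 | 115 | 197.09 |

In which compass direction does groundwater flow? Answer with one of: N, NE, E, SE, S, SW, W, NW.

E

With h = a·x + b·y + c and A as origin, the differences give:
  35·a + (-25)·b = -0.24
  105·a + 45·b = -0.57
Eliminate b (×45 and ×(-25), subtract): 4200·a = -25.050 → a = ∂h/∂x = -0.005964
Back-substitute: b = ∂h/∂y = +0.001250.
Flow = −∇h = (+0.005964 east, -0.001250 north), which points east.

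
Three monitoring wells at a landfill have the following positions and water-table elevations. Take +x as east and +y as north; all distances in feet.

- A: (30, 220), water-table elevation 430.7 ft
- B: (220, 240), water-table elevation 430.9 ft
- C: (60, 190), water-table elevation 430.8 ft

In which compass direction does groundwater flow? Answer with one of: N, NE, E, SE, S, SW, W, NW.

With h = a·x + b·y + c and A as origin, the differences give:
  190·a + 20·b = +0.2
  30·a + (-30)·b = +0.1
Eliminate b (×(-30) and ×20, subtract): -6300·a = -8.00 → a = ∂h/∂x = +0.001270
Back-substitute: b = ∂h/∂y = -0.002063.
Flow = −∇h = (-0.001270 east, +0.002063 north), which points northwest.

NW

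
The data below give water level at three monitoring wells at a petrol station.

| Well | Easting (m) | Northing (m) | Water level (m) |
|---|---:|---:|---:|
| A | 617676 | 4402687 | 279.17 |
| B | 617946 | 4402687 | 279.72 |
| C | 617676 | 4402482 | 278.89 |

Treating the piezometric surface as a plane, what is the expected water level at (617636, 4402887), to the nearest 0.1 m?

∂h/∂x = (279.72 − 279.17) / (617946 − 617676) = +0.002037
∂h/∂y = (278.89 − 279.17) / (4402482 − 4402687) = +0.001366
h(617636, 4402887) = 279.17 + (+0.002037)·(-40) + (+0.001366)·(200) = 279.17 -0.081 +0.273 = 279.362 m.

279.4 m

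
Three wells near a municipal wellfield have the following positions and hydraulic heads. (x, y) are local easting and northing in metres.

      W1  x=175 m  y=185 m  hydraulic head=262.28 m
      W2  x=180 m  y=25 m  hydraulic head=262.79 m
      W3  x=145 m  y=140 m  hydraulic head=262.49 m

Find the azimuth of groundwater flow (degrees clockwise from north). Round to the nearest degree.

Differences from W1: to W2 (Δx, Δy, Δh) = (5, -160, +0.51); to W3 = (-30, -45, +0.21).
Determinant of the coordinate differences = 5·(-45) − (-30)·(-160) = -5025.
∂h/∂x = [(+0.51)·(-45) − (+0.21)·(-160)] / -5025 = -0.002119
∂h/∂y = [5·(+0.21) − (-30)·(+0.51)] / -5025 = -0.003254
Flow direction (−∇h) has components (+0.002119 E, +0.003254 N).
Azimuth = atan2(E, N) = atan2(+0.002119, +0.003254) = 33.1° ≈ 033°.

033°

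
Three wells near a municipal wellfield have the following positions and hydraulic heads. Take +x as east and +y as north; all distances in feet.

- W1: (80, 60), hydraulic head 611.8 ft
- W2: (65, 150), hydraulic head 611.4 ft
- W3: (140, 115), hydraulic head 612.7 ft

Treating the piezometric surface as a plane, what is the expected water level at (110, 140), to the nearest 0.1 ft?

Three-point gradient (reference W1): Δ to W2 = (-15, 90, -0.4), Δ to W3 = (60, 55, +0.9).
∂h/∂x = +0.01655, ∂h/∂y = -0.001687 (det = -6225).
h(110, 140) = 611.8 + (+0.01655)·(30) + (-0.001687)·(80) = 611.8 +0.496 -0.135 = 612.161 ft.

612.2 ft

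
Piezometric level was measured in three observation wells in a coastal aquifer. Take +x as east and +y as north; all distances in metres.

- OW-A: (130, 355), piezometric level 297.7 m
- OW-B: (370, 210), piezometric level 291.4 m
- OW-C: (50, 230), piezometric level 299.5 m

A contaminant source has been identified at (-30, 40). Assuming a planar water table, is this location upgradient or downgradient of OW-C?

Three-point gradient (reference OW-A): Δ to OW-B = (240, -145, -6.3), Δ to OW-C = (-80, -125, +1.8).
∂h/∂x = -0.02520, ∂h/∂y = +0.001731 (det = -41600).
Head at (-30, 40) = 297.7 + (-0.02520)·(-160) + (+0.001731)·(-315) = 301.19 m.
That is higher than the 299.5 m at OW-C, so the point is upgradient.

upgradient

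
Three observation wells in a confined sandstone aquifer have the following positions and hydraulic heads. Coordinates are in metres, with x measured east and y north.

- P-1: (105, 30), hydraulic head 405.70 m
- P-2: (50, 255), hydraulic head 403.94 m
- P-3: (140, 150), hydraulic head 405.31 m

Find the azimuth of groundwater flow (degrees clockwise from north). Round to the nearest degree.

Three-point gradient (reference P-1): Δ to P-2 = (-55, 225, -1.76), Δ to P-3 = (35, 120, -0.39).
∂h/∂x = +0.008528, ∂h/∂y = -0.005737 (det = -14475).
Flow direction (−∇h) has components (-0.008528 E, +0.005737 N).
Azimuth = atan2(E, N) = atan2(-0.008528, +0.005737) = 303.9° ≈ 304°.

304°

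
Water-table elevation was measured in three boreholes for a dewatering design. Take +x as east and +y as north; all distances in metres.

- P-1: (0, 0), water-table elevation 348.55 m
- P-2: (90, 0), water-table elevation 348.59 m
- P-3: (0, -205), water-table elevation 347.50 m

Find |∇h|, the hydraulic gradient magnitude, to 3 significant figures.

0.00514

∂h/∂x = (348.59 − 348.55) / (90 − 0) = +0.0004444
∂h/∂y = (347.50 − 348.55) / (-205 − 0) = +0.005122
|∇h| = √(0.0004444² + 0.005122²) = 0.005141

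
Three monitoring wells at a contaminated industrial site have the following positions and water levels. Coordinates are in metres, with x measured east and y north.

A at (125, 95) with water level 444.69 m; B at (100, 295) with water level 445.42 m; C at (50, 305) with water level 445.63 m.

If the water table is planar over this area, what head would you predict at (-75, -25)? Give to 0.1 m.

445.0 m

With h = a·x + b·y + c and A as origin, the differences give:
  (-25)·a + 200·b = +0.73
  (-75)·a + 210·b = +0.94
Eliminate b (×210 and ×200, subtract): 9750·a = -34.700 → a = ∂h/∂x = -0.003559
Back-substitute: b = ∂h/∂y = +0.003205.
h(-75, -25) = 444.69 + (-0.003559)·(-200) + (+0.003205)·(-120) = 444.69 +0.712 -0.385 = 445.017 m.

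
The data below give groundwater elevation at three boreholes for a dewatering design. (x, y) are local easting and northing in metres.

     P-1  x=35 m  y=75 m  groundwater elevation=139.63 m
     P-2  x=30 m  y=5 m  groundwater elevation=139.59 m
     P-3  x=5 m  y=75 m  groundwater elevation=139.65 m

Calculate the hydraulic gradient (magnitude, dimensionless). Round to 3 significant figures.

Taking P-1 as reference: P-2−P-1 = (-5, -70, -0.04); P-3−P-1 = (-30, 0, +0.02).
Solve a·Δx + b·Δy = Δh: det = (-5)·0 − (-30)·(-70) = -2100.
∂h/∂x = [(-0.04)·0 − (+0.02)·(-70)] / -2100 = -0.0006667
∂h/∂y = [(-5)·(+0.02) − (-30)·(-0.04)] / -2100 = +0.0006190
|∇h| = √(-0.0006667² + 0.0006190²) = 0.0009098

0.000910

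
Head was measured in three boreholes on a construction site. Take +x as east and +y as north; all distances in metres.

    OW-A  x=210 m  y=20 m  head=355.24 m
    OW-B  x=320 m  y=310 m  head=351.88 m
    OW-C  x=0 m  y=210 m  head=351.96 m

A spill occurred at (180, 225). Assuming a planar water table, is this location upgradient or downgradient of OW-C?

upgradient

Three-point gradient (reference OW-A): Δ to OW-B = (110, 290, -3.36), Δ to OW-C = (-210, 190, -3.28).
∂h/∂x = +0.003824, ∂h/∂y = -0.01304 (det = 81800).
Head at (180, 225) = 355.24 + (+0.003824)·(-30) + (-0.01304)·(205) = 352.45 m.
That is higher than the 351.96 m at OW-C, so the point is upgradient.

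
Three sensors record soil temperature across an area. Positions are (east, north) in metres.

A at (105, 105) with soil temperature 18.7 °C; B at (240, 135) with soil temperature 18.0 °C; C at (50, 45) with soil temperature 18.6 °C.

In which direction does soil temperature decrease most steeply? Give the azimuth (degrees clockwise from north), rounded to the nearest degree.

Taking A as reference: B−A = (135, 30, -0.7); C−A = (-55, -60, -0.1).
Determinant of the coordinate differences = 135·(-60) − (-55)·30 = -6450.
∂T/∂x = [(-0.7)·(-60) − (-0.1)·30] / -6450 = -0.006977
∂T/∂y = [135·(-0.1) − (-55)·(-0.7)] / -6450 = +0.008062
Steepest decrease is along −∇f: components (+0.006977 E, -0.008062 N).
Azimuth = atan2(+0.006977, -0.008062) = 139.1° ≈ 139°.

139°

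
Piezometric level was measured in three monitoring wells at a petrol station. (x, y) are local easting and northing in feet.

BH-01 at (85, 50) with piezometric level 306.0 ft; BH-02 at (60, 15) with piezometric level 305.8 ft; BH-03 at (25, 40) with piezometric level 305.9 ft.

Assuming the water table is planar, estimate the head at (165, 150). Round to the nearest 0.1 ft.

Differences from BH-01: to BH-02 (Δx, Δy, Δh) = (-25, -35, -0.2); to BH-03 = (-60, -10, -0.1).
Solve a·Δx + b·Δy = Δh: det = (-25)·(-10) − (-60)·(-35) = -1850.
∂h/∂x = [(-0.2)·(-10) − (-0.1)·(-35)] / -1850 = +0.0008108
∂h/∂y = [(-25)·(-0.1) − (-60)·(-0.2)] / -1850 = +0.005135
h(165, 150) = 306.0 + (+0.0008108)·(80) + (+0.005135)·(100) = 306.0 +0.065 +0.514 = 306.578 ft.

306.6 ft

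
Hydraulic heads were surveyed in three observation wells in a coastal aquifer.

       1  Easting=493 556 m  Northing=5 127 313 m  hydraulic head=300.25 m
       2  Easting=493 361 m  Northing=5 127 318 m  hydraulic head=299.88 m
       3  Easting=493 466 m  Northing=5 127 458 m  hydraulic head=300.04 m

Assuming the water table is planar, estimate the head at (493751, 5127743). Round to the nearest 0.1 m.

Taking 1 as reference: 2−1 = (-195, 5, -0.37); 3−1 = (-90, 145, -0.21).
Solve a·Δx + b·Δy = Δh: det = (-195)·145 − (-90)·5 = -27825.
∂h/∂x = [(-0.37)·145 − (-0.21)·5] / -27825 = +0.001890
∂h/∂y = [(-195)·(-0.21) − (-90)·(-0.37)] / -27825 = -0.0002749
h(493751, 5127743) = 300.25 + (+0.001890)·(195) + (-0.0002749)·(430) = 300.25 +0.369 -0.118 = 300.500 m.

300.5 m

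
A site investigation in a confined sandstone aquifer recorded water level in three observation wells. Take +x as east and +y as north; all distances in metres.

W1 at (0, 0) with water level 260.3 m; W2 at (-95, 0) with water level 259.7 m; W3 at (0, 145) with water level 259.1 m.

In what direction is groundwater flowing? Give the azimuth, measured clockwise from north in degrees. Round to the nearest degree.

323°

∂h/∂x = (259.7 − 260.3) / (-95 − 0) = +0.006316
∂h/∂y = (259.1 − 260.3) / (145 − 0) = -0.008276
Flow direction (−∇h) has components (-0.006316 E, +0.008276 N).
Azimuth = atan2(E, N) = atan2(-0.006316, +0.008276) = 322.7° ≈ 323°.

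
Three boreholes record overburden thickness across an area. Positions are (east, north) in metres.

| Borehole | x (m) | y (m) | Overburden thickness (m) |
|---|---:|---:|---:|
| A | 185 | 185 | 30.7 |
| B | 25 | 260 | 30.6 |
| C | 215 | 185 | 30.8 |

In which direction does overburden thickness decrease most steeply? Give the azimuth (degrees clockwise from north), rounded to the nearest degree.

210°

With d = a·x + b·y + c and A as origin, the differences give:
  (-160)·a + 75·b = -0.1
  30·a + 0·b = +0.1
Eliminate b (×0 and ×75, subtract): -2250·a = -7.50 → a = ∂d/∂x = +0.003333
Back-substitute: b = ∂d/∂y = +0.005778.
Steepest decrease is along −∇f: components (-0.003333 E, -0.005778 N).
Azimuth = atan2(-0.003333, -0.005778) = 210.0° ≈ 210°.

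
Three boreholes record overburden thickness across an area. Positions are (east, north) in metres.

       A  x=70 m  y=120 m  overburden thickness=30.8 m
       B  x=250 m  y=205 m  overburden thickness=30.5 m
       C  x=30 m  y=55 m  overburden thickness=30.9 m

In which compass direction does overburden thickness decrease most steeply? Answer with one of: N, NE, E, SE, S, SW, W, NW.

NE

Taking A as reference: B−A = (180, 85, -0.3); C−A = (-40, -65, +0.1).
Solve a·Δx + b·Δy = Δd: det = 180·(-65) − (-40)·85 = -8300.
∂d/∂x = [(-0.3)·(-65) − (+0.1)·85] / -8300 = -0.001325
∂d/∂y = [180·(+0.1) − (-40)·(-0.3)] / -8300 = -0.0007229
Steepest decrease is along −∇f = (+0.001325 E, +0.0007229 N) → northeast.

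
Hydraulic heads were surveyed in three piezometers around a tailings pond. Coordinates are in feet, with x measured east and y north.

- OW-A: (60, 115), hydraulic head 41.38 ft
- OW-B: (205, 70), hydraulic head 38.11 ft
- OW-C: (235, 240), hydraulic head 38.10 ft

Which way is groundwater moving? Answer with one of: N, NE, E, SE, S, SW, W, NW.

With h = a·x + b·y + c and OW-A as origin, the differences give:
  145·a + (-45)·b = -3.27
  175·a + 125·b = -3.28
Eliminate b (×125 and ×(-45), subtract): 26000·a = -556.350 → a = ∂h/∂x = -0.02140
Back-substitute: b = ∂h/∂y = +0.003717.
Flow = −∇h = (+0.02140 east, -0.003717 north), which points east.

E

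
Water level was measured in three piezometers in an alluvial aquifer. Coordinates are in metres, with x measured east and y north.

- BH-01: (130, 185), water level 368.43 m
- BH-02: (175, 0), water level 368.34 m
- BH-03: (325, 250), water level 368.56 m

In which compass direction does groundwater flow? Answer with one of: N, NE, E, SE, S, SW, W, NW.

Taking BH-01 as reference: BH-02−BH-01 = (45, -185, -0.09); BH-03−BH-01 = (195, 65, +0.13).
Solve a·Δx + b·Δy = Δh: det = 45·65 − 195·(-185) = 39000.
∂h/∂x = [(-0.09)·65 − (+0.13)·(-185)] / 39000 = +0.0004667
∂h/∂y = [45·(+0.13) − 195·(-0.09)] / 39000 = +0.0006000
Flow = −∇h = (-0.0004667 east, -0.0006000 north), which points southwest.

SW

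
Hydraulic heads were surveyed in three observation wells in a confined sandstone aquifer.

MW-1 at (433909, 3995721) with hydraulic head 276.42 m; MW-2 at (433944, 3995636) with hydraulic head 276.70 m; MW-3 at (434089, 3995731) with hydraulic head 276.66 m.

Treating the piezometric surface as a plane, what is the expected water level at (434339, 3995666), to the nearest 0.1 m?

Taking MW-1 as reference: MW-2−MW-1 = (35, -85, +0.28); MW-3−MW-1 = (180, 10, +0.24).
Determinant of the coordinate differences = 35·10 − 180·(-85) = 15650.
∂h/∂x = [(+0.28)·10 − (+0.24)·(-85)] / 15650 = +0.001482
∂h/∂y = [35·(+0.24) − 180·(+0.28)] / 15650 = -0.002684
h(434339, 3995666) = 276.42 + (+0.001482)·(430) + (-0.002684)·(-55) = 276.42 +0.637 +0.148 = 277.205 m.

277.2 m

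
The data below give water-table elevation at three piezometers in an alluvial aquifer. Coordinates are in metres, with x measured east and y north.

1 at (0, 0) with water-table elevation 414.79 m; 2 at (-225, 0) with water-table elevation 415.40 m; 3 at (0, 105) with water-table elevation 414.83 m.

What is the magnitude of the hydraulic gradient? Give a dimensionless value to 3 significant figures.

∂h/∂x = (415.40 − 414.79) / (-225 − 0) = -0.002711
∂h/∂y = (414.83 − 414.79) / (105 − 0) = +0.0003810
|∇h| = √(-0.002711² + 0.0003810²) = 0.002738

0.00274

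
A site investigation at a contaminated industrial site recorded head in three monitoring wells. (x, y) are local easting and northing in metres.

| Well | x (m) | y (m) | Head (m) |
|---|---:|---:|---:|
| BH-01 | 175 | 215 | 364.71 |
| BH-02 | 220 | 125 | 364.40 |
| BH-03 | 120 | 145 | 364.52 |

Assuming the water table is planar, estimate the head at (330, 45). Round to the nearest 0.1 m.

Three-point gradient (reference BH-01): Δ to BH-02 = (45, -90, -0.31), Δ to BH-03 = (-55, -70, -0.19).
∂h/∂x = -0.0005679, ∂h/∂y = +0.003160 (det = -8100).
h(330, 45) = 364.71 + (-0.0005679)·(155) + (+0.003160)·(-170) = 364.71 -0.088 -0.537 = 364.085 m.

364.1 m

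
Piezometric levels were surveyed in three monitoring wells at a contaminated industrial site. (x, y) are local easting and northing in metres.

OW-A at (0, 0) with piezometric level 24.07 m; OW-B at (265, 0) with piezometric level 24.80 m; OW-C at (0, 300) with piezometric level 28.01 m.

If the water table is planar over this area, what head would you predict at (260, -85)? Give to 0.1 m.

23.7 m

∂h/∂x = (24.80 − 24.07) / (265 − 0) = +0.002755
∂h/∂y = (28.01 − 24.07) / (300 − 0) = +0.01313
h(260, -85) = 24.07 + (+0.002755)·(260) + (+0.01313)·(-85) = 24.07 +0.716 -1.116 = 23.670 m.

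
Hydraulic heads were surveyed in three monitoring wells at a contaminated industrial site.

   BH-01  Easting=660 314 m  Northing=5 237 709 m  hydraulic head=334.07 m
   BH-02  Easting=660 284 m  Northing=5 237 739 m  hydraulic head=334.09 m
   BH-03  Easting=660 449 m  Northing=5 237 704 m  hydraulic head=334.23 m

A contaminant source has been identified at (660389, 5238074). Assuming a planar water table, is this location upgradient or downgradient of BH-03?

Differences from BH-01: to BH-02 (Δx, Δy, Δh) = (-30, 30, +0.02); to BH-03 = (135, -5, +0.16).
Determinant of the coordinate differences = (-30)·(-5) − 135·30 = -3900.
∂h/∂x = [(+0.02)·(-5) − (+0.16)·30] / -3900 = +0.001256
∂h/∂y = [(-30)·(+0.16) − 135·(+0.02)] / -3900 = +0.001923
Head at (660389, 5238074) = 334.07 + (+0.001256)·(75) + (+0.001923)·(365) = 334.87 m.
That is higher than the 334.23 m at BH-03, so the point is upgradient.

upgradient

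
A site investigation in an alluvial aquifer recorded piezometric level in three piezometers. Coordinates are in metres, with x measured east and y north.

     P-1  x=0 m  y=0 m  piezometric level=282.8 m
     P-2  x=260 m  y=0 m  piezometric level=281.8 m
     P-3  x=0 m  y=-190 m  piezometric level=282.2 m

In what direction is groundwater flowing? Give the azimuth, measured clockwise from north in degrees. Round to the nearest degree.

∂h/∂x = (281.8 − 282.8) / (260 − 0) = -0.003846
∂h/∂y = (282.2 − 282.8) / (-190 − 0) = +0.003158
Flow direction (−∇h) has components (+0.003846 E, -0.003158 N).
Azimuth = atan2(E, N) = atan2(+0.003846, -0.003158) = 129.4° ≈ 129°.

129°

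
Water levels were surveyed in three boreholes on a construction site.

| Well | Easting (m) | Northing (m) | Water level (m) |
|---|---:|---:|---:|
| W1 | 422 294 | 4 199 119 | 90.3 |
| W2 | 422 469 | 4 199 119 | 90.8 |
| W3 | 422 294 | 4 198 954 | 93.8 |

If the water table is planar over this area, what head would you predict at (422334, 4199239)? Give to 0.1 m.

∂h/∂x = (90.8 − 90.3) / (422469 − 422294) = +0.002857
∂h/∂y = (93.8 − 90.3) / (4198954 − 4199119) = -0.02121
h(422334, 4199239) = 90.3 + (+0.002857)·(40) + (-0.02121)·(120) = 90.3 +0.114 -2.545 = 87.869 m.

87.9 m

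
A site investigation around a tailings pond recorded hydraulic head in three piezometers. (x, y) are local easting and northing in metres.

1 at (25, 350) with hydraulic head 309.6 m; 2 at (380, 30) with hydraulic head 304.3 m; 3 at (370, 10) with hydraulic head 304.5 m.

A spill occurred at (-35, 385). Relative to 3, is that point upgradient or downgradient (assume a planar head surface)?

With h = a·x + b·y + c and 1 as origin, the differences give:
  355·a + (-320)·b = -5.3
  345·a + (-340)·b = -5.1
Eliminate b (×(-340) and ×(-320), subtract): -10300·a = 170.00 → a = ∂h/∂x = -0.01650
Back-substitute: b = ∂h/∂y = -0.001748.
Head at (-35, 385) = 309.6 + (-0.01650)·(-60) + (-0.001748)·(35) = 310.53 m.
That is higher than the 304.5 m at 3, so the point is upgradient.

upgradient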